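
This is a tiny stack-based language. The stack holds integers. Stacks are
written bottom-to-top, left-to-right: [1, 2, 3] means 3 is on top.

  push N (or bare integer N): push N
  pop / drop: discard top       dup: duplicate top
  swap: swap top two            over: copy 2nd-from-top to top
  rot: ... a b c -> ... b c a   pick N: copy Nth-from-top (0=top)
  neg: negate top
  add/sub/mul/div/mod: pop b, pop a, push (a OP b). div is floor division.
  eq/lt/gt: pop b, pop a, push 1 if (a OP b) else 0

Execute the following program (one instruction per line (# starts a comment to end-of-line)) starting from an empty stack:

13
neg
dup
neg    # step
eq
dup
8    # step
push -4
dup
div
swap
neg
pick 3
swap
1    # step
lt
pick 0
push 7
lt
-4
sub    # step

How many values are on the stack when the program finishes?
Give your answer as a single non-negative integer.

After 'push 13': stack = [13] (depth 1)
After 'neg': stack = [-13] (depth 1)
After 'dup': stack = [-13, -13] (depth 2)
After 'neg': stack = [-13, 13] (depth 2)
After 'eq': stack = [0] (depth 1)
After 'dup': stack = [0, 0] (depth 2)
After 'push 8': stack = [0, 0, 8] (depth 3)
After 'push -4': stack = [0, 0, 8, -4] (depth 4)
After 'dup': stack = [0, 0, 8, -4, -4] (depth 5)
After 'div': stack = [0, 0, 8, 1] (depth 4)
  ...
After 'neg': stack = [0, 0, 1, -8] (depth 4)
After 'pick 3': stack = [0, 0, 1, -8, 0] (depth 5)
After 'swap': stack = [0, 0, 1, 0, -8] (depth 5)
After 'push 1': stack = [0, 0, 1, 0, -8, 1] (depth 6)
After 'lt': stack = [0, 0, 1, 0, 1] (depth 5)
After 'pick 0': stack = [0, 0, 1, 0, 1, 1] (depth 6)
After 'push 7': stack = [0, 0, 1, 0, 1, 1, 7] (depth 7)
After 'lt': stack = [0, 0, 1, 0, 1, 1] (depth 6)
After 'push -4': stack = [0, 0, 1, 0, 1, 1, -4] (depth 7)
After 'sub': stack = [0, 0, 1, 0, 1, 5] (depth 6)

Answer: 6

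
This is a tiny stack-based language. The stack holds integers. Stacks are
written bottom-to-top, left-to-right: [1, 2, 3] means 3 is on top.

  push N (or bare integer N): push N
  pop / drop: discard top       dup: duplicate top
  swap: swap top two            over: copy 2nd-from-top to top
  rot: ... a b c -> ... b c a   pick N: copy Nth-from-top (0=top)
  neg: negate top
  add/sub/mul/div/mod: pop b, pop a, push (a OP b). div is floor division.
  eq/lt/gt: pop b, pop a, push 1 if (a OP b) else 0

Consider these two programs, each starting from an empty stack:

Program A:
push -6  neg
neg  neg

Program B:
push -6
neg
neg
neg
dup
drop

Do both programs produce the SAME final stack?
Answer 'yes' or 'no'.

Answer: yes

Derivation:
Program A trace:
  After 'push -6': [-6]
  After 'neg': [6]
  After 'neg': [-6]
  After 'neg': [6]
Program A final stack: [6]

Program B trace:
  After 'push -6': [-6]
  After 'neg': [6]
  After 'neg': [-6]
  After 'neg': [6]
  After 'dup': [6, 6]
  After 'drop': [6]
Program B final stack: [6]
Same: yes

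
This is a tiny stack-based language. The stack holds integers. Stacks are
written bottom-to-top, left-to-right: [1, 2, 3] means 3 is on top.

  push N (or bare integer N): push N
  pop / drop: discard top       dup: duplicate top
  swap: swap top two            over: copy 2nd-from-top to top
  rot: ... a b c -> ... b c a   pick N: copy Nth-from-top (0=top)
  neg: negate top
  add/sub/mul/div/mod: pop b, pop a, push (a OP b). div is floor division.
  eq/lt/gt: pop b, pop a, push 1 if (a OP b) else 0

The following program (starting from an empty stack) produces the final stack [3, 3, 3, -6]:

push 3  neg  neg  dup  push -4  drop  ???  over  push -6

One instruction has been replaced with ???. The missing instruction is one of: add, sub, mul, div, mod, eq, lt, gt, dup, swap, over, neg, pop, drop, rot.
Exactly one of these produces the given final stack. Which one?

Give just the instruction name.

Answer: swap

Derivation:
Stack before ???: [3, 3]
Stack after ???:  [3, 3]
The instruction that transforms [3, 3] -> [3, 3] is: swap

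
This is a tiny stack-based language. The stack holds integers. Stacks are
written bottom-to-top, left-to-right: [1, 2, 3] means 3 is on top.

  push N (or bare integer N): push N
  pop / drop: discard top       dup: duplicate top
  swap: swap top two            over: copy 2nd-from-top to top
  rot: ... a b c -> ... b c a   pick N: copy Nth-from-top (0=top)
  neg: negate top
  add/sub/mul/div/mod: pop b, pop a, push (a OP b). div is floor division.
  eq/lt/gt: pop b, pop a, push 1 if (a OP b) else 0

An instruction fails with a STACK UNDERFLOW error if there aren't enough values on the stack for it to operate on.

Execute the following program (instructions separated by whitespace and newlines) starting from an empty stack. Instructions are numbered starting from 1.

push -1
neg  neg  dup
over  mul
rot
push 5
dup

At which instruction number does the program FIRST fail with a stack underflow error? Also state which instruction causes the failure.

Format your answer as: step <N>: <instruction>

Step 1 ('push -1'): stack = [-1], depth = 1
Step 2 ('neg'): stack = [1], depth = 1
Step 3 ('neg'): stack = [-1], depth = 1
Step 4 ('dup'): stack = [-1, -1], depth = 2
Step 5 ('over'): stack = [-1, -1, -1], depth = 3
Step 6 ('mul'): stack = [-1, 1], depth = 2
Step 7 ('rot'): needs 3 value(s) but depth is 2 — STACK UNDERFLOW

Answer: step 7: rot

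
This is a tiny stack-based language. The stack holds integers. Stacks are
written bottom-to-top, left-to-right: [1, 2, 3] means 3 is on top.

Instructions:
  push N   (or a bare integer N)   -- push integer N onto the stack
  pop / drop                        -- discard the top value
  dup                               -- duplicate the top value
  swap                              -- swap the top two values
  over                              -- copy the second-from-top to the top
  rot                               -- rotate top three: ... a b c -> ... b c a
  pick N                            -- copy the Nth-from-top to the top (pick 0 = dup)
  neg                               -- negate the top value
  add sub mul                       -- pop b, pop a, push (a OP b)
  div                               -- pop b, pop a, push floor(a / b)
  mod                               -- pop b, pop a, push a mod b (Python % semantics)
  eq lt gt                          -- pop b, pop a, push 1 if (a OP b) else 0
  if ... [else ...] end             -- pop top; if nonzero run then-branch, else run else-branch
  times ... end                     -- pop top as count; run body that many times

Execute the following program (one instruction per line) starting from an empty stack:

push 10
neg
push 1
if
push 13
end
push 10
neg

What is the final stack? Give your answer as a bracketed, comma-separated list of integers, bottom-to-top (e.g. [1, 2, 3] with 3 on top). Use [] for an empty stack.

Answer: [-10, 13, -10]

Derivation:
After 'push 10': [10]
After 'neg': [-10]
After 'push 1': [-10, 1]
After 'if': [-10]
After 'push 13': [-10, 13]
After 'push 10': [-10, 13, 10]
After 'neg': [-10, 13, -10]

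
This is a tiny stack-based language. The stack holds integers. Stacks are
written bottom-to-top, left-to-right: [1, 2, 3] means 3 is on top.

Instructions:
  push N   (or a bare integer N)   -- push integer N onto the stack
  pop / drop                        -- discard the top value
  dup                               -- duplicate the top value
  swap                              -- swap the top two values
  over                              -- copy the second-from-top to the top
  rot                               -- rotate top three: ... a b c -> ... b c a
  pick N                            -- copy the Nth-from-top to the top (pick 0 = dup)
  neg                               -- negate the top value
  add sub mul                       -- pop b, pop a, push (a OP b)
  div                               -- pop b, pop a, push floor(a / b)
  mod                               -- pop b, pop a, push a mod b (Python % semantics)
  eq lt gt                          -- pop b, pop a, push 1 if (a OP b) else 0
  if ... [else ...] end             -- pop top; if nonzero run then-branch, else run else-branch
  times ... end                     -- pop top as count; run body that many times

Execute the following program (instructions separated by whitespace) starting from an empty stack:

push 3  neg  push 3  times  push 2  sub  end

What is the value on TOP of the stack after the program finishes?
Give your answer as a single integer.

Answer: -9

Derivation:
After 'push 3': [3]
After 'neg': [-3]
After 'push 3': [-3, 3]
After 'times': [-3]
After 'push 2': [-3, 2]
After 'sub': [-5]
After 'push 2': [-5, 2]
After 'sub': [-7]
After 'push 2': [-7, 2]
After 'sub': [-9]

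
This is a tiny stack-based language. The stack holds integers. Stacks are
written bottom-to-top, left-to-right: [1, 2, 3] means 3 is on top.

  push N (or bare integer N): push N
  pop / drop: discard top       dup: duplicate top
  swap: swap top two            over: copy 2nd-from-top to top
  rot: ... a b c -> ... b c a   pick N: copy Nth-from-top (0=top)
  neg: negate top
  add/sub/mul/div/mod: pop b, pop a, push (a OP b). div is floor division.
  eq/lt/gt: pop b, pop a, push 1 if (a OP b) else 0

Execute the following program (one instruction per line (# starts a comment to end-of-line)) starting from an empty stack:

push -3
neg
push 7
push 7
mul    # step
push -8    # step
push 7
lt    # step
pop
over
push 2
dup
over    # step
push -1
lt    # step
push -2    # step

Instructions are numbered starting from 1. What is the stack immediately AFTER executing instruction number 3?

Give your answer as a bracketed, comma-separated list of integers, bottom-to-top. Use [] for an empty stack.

Step 1 ('push -3'): [-3]
Step 2 ('neg'): [3]
Step 3 ('push 7'): [3, 7]

Answer: [3, 7]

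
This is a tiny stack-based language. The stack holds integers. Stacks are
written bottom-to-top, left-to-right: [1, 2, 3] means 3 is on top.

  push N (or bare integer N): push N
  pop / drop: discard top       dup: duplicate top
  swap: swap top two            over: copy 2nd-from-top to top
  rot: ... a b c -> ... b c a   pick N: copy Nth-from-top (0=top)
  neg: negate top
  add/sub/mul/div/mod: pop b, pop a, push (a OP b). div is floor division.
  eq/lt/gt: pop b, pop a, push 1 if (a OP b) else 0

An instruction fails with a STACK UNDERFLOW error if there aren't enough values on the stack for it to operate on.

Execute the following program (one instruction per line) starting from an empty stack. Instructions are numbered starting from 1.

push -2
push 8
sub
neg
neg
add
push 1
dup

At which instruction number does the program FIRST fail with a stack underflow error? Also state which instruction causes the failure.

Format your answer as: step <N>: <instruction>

Answer: step 6: add

Derivation:
Step 1 ('push -2'): stack = [-2], depth = 1
Step 2 ('push 8'): stack = [-2, 8], depth = 2
Step 3 ('sub'): stack = [-10], depth = 1
Step 4 ('neg'): stack = [10], depth = 1
Step 5 ('neg'): stack = [-10], depth = 1
Step 6 ('add'): needs 2 value(s) but depth is 1 — STACK UNDERFLOW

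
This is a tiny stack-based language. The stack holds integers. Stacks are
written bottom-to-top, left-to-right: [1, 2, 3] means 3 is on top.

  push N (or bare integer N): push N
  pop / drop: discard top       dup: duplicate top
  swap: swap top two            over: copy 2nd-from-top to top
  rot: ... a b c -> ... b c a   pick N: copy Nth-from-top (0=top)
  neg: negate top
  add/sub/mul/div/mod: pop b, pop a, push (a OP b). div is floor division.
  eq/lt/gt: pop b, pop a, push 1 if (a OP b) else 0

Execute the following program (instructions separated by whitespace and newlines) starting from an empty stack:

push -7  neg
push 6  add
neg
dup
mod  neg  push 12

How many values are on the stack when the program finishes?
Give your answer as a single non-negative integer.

Answer: 2

Derivation:
After 'push -7': stack = [-7] (depth 1)
After 'neg': stack = [7] (depth 1)
After 'push 6': stack = [7, 6] (depth 2)
After 'add': stack = [13] (depth 1)
After 'neg': stack = [-13] (depth 1)
After 'dup': stack = [-13, -13] (depth 2)
After 'mod': stack = [0] (depth 1)
After 'neg': stack = [0] (depth 1)
After 'push 12': stack = [0, 12] (depth 2)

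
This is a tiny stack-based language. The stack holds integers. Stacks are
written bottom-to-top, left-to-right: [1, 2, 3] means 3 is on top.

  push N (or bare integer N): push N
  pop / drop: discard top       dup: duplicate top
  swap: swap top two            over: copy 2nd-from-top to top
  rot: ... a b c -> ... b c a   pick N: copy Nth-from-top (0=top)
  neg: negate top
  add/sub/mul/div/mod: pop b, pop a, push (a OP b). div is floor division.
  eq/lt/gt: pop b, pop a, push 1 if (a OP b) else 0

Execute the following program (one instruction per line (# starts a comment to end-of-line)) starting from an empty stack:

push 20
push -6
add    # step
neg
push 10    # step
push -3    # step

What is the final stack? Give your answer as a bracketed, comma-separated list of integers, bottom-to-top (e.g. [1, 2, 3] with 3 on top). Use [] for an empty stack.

After 'push 20': [20]
After 'push -6': [20, -6]
After 'add': [14]
After 'neg': [-14]
After 'push 10': [-14, 10]
After 'push -3': [-14, 10, -3]

Answer: [-14, 10, -3]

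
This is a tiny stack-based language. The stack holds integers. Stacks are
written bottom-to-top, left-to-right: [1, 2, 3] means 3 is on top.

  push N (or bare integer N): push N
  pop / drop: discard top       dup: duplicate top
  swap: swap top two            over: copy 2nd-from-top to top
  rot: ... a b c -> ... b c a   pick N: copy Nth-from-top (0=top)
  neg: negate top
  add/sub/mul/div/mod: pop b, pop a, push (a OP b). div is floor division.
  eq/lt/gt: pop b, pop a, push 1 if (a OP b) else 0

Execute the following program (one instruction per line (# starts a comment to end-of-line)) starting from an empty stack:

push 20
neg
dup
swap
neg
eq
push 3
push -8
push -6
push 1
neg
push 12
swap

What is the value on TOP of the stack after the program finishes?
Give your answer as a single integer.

After 'push 20': [20]
After 'neg': [-20]
After 'dup': [-20, -20]
After 'swap': [-20, -20]
After 'neg': [-20, 20]
After 'eq': [0]
After 'push 3': [0, 3]
After 'push -8': [0, 3, -8]
After 'push -6': [0, 3, -8, -6]
After 'push 1': [0, 3, -8, -6, 1]
After 'neg': [0, 3, -8, -6, -1]
After 'push 12': [0, 3, -8, -6, -1, 12]
After 'swap': [0, 3, -8, -6, 12, -1]

Answer: -1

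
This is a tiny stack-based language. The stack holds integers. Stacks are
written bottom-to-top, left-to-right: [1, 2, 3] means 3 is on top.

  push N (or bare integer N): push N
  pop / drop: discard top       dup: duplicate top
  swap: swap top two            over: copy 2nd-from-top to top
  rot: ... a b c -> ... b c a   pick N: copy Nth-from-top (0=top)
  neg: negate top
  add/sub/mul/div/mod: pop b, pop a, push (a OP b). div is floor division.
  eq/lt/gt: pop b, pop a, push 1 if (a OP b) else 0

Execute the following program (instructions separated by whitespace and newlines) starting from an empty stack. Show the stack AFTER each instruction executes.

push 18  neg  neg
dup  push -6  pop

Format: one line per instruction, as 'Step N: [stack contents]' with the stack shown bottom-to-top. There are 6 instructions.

Step 1: [18]
Step 2: [-18]
Step 3: [18]
Step 4: [18, 18]
Step 5: [18, 18, -6]
Step 6: [18, 18]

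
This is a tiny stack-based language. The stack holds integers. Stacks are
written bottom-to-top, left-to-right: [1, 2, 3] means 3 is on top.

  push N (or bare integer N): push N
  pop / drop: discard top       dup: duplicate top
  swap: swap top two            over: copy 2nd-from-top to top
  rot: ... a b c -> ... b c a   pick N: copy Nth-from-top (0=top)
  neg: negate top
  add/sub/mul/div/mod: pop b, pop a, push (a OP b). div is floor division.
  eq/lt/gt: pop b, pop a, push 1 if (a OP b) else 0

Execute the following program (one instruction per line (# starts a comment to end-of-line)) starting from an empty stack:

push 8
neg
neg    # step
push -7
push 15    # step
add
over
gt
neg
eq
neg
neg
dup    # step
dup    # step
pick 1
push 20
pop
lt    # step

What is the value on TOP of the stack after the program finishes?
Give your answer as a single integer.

After 'push 8': [8]
After 'neg': [-8]
After 'neg': [8]
After 'push -7': [8, -7]
After 'push 15': [8, -7, 15]
After 'add': [8, 8]
After 'over': [8, 8, 8]
After 'gt': [8, 0]
After 'neg': [8, 0]
After 'eq': [0]
After 'neg': [0]
After 'neg': [0]
After 'dup': [0, 0]
After 'dup': [0, 0, 0]
After 'pick 1': [0, 0, 0, 0]
After 'push 20': [0, 0, 0, 0, 20]
After 'pop': [0, 0, 0, 0]
After 'lt': [0, 0, 0]

Answer: 0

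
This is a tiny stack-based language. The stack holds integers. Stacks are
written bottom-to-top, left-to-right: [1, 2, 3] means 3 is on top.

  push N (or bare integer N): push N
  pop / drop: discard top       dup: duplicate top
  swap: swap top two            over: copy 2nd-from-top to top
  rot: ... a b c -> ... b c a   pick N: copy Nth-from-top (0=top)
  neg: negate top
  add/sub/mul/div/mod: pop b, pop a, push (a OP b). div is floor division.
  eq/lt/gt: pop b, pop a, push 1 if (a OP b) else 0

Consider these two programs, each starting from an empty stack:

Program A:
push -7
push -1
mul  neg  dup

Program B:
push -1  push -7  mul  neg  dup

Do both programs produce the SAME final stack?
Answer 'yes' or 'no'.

Answer: yes

Derivation:
Program A trace:
  After 'push -7': [-7]
  After 'push -1': [-7, -1]
  After 'mul': [7]
  After 'neg': [-7]
  After 'dup': [-7, -7]
Program A final stack: [-7, -7]

Program B trace:
  After 'push -1': [-1]
  After 'push -7': [-1, -7]
  After 'mul': [7]
  After 'neg': [-7]
  After 'dup': [-7, -7]
Program B final stack: [-7, -7]
Same: yes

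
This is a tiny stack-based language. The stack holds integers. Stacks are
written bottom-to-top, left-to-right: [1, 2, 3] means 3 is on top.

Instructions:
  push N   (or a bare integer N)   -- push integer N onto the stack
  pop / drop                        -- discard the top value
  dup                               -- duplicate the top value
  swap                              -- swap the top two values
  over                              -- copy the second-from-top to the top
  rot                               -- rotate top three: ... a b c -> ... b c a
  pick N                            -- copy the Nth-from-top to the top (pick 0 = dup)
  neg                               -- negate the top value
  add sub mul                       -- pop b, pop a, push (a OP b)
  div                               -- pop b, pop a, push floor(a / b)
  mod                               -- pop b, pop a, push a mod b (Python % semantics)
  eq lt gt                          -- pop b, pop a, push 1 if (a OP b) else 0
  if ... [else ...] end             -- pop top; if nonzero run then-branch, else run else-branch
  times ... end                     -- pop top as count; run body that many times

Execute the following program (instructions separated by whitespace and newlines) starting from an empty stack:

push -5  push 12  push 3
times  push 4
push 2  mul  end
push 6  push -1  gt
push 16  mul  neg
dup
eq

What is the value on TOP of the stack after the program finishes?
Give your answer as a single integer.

After 'push -5': [-5]
After 'push 12': [-5, 12]
After 'push 3': [-5, 12, 3]
After 'times': [-5, 12]
After 'push 4': [-5, 12, 4]
After 'push 2': [-5, 12, 4, 2]
After 'mul': [-5, 12, 8]
After 'push 4': [-5, 12, 8, 4]
After 'push 2': [-5, 12, 8, 4, 2]
After 'mul': [-5, 12, 8, 8]
  ...
After 'push 2': [-5, 12, 8, 8, 4, 2]
After 'mul': [-5, 12, 8, 8, 8]
After 'push 6': [-5, 12, 8, 8, 8, 6]
After 'push -1': [-5, 12, 8, 8, 8, 6, -1]
After 'gt': [-5, 12, 8, 8, 8, 1]
After 'push 16': [-5, 12, 8, 8, 8, 1, 16]
After 'mul': [-5, 12, 8, 8, 8, 16]
After 'neg': [-5, 12, 8, 8, 8, -16]
After 'dup': [-5, 12, 8, 8, 8, -16, -16]
After 'eq': [-5, 12, 8, 8, 8, 1]

Answer: 1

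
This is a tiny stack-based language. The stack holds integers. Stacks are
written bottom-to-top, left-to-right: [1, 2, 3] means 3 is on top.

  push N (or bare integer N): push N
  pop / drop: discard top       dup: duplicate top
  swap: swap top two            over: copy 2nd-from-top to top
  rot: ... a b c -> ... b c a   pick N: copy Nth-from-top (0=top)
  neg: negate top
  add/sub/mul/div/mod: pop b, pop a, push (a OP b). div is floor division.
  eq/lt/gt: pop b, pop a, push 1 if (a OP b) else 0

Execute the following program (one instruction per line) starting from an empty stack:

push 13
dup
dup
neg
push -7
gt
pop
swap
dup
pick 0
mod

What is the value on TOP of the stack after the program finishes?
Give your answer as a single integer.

Answer: 0

Derivation:
After 'push 13': [13]
After 'dup': [13, 13]
After 'dup': [13, 13, 13]
After 'neg': [13, 13, -13]
After 'push -7': [13, 13, -13, -7]
After 'gt': [13, 13, 0]
After 'pop': [13, 13]
After 'swap': [13, 13]
After 'dup': [13, 13, 13]
After 'pick 0': [13, 13, 13, 13]
After 'mod': [13, 13, 0]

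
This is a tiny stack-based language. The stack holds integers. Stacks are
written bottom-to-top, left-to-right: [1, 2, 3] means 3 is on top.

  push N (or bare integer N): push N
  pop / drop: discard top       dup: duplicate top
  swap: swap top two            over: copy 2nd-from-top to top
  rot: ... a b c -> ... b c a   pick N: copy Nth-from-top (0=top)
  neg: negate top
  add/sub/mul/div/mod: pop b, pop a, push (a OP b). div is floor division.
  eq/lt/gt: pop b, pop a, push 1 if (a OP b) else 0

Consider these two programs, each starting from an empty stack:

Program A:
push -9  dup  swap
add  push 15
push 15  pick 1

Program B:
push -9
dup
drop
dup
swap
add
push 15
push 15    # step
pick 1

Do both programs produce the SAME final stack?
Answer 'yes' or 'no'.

Answer: yes

Derivation:
Program A trace:
  After 'push -9': [-9]
  After 'dup': [-9, -9]
  After 'swap': [-9, -9]
  After 'add': [-18]
  After 'push 15': [-18, 15]
  After 'push 15': [-18, 15, 15]
  After 'pick 1': [-18, 15, 15, 15]
Program A final stack: [-18, 15, 15, 15]

Program B trace:
  After 'push -9': [-9]
  After 'dup': [-9, -9]
  After 'drop': [-9]
  After 'dup': [-9, -9]
  After 'swap': [-9, -9]
  After 'add': [-18]
  After 'push 15': [-18, 15]
  After 'push 15': [-18, 15, 15]
  After 'pick 1': [-18, 15, 15, 15]
Program B final stack: [-18, 15, 15, 15]
Same: yes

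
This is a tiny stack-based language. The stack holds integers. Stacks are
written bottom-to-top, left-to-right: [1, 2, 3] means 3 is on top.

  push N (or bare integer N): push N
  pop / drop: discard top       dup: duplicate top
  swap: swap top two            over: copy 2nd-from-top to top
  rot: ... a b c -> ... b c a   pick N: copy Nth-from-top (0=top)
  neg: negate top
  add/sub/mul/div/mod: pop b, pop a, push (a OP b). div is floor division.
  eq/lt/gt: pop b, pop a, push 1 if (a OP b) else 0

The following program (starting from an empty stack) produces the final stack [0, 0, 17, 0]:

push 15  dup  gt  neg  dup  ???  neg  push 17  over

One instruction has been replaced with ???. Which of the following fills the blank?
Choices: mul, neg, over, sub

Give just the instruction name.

Stack before ???: [0, 0]
Stack after ???:  [0, 0]
Checking each choice:
  mul: produces [0, 17, 0]
  neg: MATCH
  over: produces [0, 0, 0, 17, 0]
  sub: produces [0, 17, 0]


Answer: neg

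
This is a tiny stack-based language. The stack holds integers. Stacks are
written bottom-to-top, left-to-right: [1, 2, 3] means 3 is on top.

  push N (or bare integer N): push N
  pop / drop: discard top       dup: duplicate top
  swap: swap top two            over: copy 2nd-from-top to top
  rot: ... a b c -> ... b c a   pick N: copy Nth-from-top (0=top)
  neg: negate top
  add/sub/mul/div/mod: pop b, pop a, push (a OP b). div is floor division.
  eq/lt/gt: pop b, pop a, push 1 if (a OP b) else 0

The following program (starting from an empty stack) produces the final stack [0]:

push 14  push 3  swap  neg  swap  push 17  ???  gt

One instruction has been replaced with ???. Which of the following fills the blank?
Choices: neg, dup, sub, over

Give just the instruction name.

Answer: sub

Derivation:
Stack before ???: [-14, 3, 17]
Stack after ???:  [-14, -14]
Checking each choice:
  neg: produces [-14, 1]
  dup: produces [-14, 3, 0]
  sub: MATCH
  over: produces [-14, 3, 1]


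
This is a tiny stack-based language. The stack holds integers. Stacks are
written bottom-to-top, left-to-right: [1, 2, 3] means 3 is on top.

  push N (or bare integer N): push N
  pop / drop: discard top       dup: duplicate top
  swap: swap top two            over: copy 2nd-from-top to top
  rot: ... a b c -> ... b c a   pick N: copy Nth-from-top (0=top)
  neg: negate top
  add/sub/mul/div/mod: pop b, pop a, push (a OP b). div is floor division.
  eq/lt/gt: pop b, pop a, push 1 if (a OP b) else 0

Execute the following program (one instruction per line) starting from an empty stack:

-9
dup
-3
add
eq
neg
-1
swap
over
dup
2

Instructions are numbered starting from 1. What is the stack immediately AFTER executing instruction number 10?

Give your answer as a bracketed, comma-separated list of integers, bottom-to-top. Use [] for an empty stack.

Step 1 ('-9'): [-9]
Step 2 ('dup'): [-9, -9]
Step 3 ('-3'): [-9, -9, -3]
Step 4 ('add'): [-9, -12]
Step 5 ('eq'): [0]
Step 6 ('neg'): [0]
Step 7 ('-1'): [0, -1]
Step 8 ('swap'): [-1, 0]
Step 9 ('over'): [-1, 0, -1]
Step 10 ('dup'): [-1, 0, -1, -1]

Answer: [-1, 0, -1, -1]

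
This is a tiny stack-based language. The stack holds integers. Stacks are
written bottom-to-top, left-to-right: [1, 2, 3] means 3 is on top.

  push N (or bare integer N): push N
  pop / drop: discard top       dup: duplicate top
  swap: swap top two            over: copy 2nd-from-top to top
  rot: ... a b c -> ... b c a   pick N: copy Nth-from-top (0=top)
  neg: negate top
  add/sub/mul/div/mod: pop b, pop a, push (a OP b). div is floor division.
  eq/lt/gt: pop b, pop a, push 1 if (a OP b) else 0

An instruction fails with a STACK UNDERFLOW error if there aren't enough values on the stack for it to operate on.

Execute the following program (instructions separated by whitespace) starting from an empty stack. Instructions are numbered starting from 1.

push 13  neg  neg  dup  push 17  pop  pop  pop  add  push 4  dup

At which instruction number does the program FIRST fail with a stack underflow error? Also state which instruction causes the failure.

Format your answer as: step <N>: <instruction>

Answer: step 9: add

Derivation:
Step 1 ('push 13'): stack = [13], depth = 1
Step 2 ('neg'): stack = [-13], depth = 1
Step 3 ('neg'): stack = [13], depth = 1
Step 4 ('dup'): stack = [13, 13], depth = 2
Step 5 ('push 17'): stack = [13, 13, 17], depth = 3
Step 6 ('pop'): stack = [13, 13], depth = 2
Step 7 ('pop'): stack = [13], depth = 1
Step 8 ('pop'): stack = [], depth = 0
Step 9 ('add'): needs 2 value(s) but depth is 0 — STACK UNDERFLOW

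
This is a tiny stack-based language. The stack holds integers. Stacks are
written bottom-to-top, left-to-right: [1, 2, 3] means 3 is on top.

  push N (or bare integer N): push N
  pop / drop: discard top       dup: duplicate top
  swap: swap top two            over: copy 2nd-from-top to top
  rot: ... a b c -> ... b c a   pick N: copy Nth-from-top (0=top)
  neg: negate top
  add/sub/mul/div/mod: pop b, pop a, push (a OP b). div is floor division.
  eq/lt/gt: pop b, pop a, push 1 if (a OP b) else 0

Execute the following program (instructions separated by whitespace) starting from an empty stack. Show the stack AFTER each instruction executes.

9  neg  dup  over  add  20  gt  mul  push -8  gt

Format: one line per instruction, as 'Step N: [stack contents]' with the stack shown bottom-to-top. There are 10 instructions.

Step 1: [9]
Step 2: [-9]
Step 3: [-9, -9]
Step 4: [-9, -9, -9]
Step 5: [-9, -18]
Step 6: [-9, -18, 20]
Step 7: [-9, 0]
Step 8: [0]
Step 9: [0, -8]
Step 10: [1]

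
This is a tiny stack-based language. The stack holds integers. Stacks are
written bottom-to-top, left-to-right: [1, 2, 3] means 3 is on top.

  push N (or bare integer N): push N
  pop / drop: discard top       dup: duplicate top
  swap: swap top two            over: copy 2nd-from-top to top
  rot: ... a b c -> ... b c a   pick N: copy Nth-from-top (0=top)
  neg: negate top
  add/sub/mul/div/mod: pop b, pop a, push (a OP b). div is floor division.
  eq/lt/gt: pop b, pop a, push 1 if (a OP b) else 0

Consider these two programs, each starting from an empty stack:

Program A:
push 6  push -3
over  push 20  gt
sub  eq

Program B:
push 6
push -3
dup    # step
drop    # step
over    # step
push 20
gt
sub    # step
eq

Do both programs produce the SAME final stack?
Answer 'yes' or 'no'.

Answer: yes

Derivation:
Program A trace:
  After 'push 6': [6]
  After 'push -3': [6, -3]
  After 'over': [6, -3, 6]
  After 'push 20': [6, -3, 6, 20]
  After 'gt': [6, -3, 0]
  After 'sub': [6, -3]
  After 'eq': [0]
Program A final stack: [0]

Program B trace:
  After 'push 6': [6]
  After 'push -3': [6, -3]
  After 'dup': [6, -3, -3]
  After 'drop': [6, -3]
  After 'over': [6, -3, 6]
  After 'push 20': [6, -3, 6, 20]
  After 'gt': [6, -3, 0]
  After 'sub': [6, -3]
  After 'eq': [0]
Program B final stack: [0]
Same: yes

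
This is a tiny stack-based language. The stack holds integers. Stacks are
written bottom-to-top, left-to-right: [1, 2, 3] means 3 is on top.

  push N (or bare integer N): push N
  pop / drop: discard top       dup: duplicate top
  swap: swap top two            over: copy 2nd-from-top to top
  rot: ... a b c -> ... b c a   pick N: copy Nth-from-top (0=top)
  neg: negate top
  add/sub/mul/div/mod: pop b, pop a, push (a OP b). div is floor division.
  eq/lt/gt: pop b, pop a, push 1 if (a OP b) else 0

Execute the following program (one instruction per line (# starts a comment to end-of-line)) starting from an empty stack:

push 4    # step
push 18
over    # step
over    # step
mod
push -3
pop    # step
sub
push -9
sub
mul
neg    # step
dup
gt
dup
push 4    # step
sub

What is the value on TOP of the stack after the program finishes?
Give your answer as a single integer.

Answer: -4

Derivation:
After 'push 4': [4]
After 'push 18': [4, 18]
After 'over': [4, 18, 4]
After 'over': [4, 18, 4, 18]
After 'mod': [4, 18, 4]
After 'push -3': [4, 18, 4, -3]
After 'pop': [4, 18, 4]
After 'sub': [4, 14]
After 'push -9': [4, 14, -9]
After 'sub': [4, 23]
After 'mul': [92]
After 'neg': [-92]
After 'dup': [-92, -92]
After 'gt': [0]
After 'dup': [0, 0]
After 'push 4': [0, 0, 4]
After 'sub': [0, -4]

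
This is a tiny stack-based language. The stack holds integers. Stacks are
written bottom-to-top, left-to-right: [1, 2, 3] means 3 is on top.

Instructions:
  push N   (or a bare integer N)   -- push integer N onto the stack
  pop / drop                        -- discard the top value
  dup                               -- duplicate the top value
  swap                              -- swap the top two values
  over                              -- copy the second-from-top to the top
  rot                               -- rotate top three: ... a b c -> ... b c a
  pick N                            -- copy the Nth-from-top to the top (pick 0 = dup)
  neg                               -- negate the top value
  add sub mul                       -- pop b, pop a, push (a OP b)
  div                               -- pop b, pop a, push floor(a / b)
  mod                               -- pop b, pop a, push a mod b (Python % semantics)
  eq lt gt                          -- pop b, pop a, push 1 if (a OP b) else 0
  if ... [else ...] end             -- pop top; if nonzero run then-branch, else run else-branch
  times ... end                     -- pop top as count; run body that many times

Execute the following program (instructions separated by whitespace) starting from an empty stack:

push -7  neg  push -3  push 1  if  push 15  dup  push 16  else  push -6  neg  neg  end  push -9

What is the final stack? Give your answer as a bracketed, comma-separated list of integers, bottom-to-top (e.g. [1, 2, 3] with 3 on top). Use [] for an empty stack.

Answer: [7, -3, 15, 15, 16, -9]

Derivation:
After 'push -7': [-7]
After 'neg': [7]
After 'push -3': [7, -3]
After 'push 1': [7, -3, 1]
After 'if': [7, -3]
After 'push 15': [7, -3, 15]
After 'dup': [7, -3, 15, 15]
After 'push 16': [7, -3, 15, 15, 16]
After 'push -9': [7, -3, 15, 15, 16, -9]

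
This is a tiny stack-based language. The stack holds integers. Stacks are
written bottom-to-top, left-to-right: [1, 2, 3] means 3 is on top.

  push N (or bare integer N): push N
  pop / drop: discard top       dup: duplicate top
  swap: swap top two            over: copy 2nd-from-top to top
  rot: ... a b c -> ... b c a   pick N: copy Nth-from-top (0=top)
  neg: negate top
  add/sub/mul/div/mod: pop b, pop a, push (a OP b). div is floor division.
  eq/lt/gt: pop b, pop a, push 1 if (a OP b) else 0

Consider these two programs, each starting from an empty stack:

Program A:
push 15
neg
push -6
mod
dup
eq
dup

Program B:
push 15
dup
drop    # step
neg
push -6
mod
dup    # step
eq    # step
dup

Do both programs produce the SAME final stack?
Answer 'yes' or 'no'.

Answer: yes

Derivation:
Program A trace:
  After 'push 15': [15]
  After 'neg': [-15]
  After 'push -6': [-15, -6]
  After 'mod': [-3]
  After 'dup': [-3, -3]
  After 'eq': [1]
  After 'dup': [1, 1]
Program A final stack: [1, 1]

Program B trace:
  After 'push 15': [15]
  After 'dup': [15, 15]
  After 'drop': [15]
  After 'neg': [-15]
  After 'push -6': [-15, -6]
  After 'mod': [-3]
  After 'dup': [-3, -3]
  After 'eq': [1]
  After 'dup': [1, 1]
Program B final stack: [1, 1]
Same: yes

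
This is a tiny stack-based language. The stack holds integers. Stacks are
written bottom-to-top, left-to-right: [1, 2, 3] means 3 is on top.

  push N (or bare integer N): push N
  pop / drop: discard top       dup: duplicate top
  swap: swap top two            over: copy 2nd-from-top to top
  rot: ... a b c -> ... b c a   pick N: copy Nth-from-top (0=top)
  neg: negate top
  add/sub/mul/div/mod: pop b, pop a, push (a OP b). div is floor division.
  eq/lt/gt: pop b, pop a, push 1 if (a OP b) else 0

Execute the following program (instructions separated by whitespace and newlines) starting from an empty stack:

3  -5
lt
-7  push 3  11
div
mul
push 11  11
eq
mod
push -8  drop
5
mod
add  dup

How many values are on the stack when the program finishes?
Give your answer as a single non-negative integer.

Answer: 2

Derivation:
After 'push 3': stack = [3] (depth 1)
After 'push -5': stack = [3, -5] (depth 2)
After 'lt': stack = [0] (depth 1)
After 'push -7': stack = [0, -7] (depth 2)
After 'push 3': stack = [0, -7, 3] (depth 3)
After 'push 11': stack = [0, -7, 3, 11] (depth 4)
After 'div': stack = [0, -7, 0] (depth 3)
After 'mul': stack = [0, 0] (depth 2)
After 'push 11': stack = [0, 0, 11] (depth 3)
After 'push 11': stack = [0, 0, 11, 11] (depth 4)
After 'eq': stack = [0, 0, 1] (depth 3)
After 'mod': stack = [0, 0] (depth 2)
After 'push -8': stack = [0, 0, -8] (depth 3)
After 'drop': stack = [0, 0] (depth 2)
After 'push 5': stack = [0, 0, 5] (depth 3)
After 'mod': stack = [0, 0] (depth 2)
After 'add': stack = [0] (depth 1)
After 'dup': stack = [0, 0] (depth 2)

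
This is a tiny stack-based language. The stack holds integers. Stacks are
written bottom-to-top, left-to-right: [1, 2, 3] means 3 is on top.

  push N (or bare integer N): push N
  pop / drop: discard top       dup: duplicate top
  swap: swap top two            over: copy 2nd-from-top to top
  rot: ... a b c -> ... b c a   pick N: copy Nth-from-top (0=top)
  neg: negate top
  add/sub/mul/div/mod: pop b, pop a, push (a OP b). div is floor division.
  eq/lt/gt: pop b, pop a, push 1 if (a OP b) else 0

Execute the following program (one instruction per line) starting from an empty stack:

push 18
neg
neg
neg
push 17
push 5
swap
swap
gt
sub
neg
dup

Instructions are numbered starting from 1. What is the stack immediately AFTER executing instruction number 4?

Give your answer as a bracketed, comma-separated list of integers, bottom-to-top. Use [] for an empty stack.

Answer: [-18]

Derivation:
Step 1 ('push 18'): [18]
Step 2 ('neg'): [-18]
Step 3 ('neg'): [18]
Step 4 ('neg'): [-18]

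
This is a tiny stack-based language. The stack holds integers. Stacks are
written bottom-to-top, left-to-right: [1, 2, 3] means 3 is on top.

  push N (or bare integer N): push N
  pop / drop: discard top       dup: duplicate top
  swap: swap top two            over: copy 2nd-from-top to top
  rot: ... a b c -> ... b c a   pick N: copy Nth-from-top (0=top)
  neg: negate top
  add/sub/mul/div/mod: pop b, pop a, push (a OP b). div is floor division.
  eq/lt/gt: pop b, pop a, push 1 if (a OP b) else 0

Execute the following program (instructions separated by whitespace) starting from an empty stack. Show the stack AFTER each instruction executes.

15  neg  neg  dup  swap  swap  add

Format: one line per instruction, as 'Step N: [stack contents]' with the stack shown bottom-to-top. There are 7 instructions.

Step 1: [15]
Step 2: [-15]
Step 3: [15]
Step 4: [15, 15]
Step 5: [15, 15]
Step 6: [15, 15]
Step 7: [30]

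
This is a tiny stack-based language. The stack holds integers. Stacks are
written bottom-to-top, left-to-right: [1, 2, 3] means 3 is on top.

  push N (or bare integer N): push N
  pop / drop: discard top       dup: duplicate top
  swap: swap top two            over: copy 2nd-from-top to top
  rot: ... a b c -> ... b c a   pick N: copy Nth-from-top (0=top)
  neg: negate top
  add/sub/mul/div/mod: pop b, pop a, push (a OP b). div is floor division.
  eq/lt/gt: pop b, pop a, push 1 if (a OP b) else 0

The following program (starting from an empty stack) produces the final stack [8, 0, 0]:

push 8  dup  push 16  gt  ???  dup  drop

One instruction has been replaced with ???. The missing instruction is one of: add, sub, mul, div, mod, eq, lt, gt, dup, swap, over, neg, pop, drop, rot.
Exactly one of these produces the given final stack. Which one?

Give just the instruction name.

Stack before ???: [8, 0]
Stack after ???:  [8, 0, 0]
The instruction that transforms [8, 0] -> [8, 0, 0] is: dup

Answer: dup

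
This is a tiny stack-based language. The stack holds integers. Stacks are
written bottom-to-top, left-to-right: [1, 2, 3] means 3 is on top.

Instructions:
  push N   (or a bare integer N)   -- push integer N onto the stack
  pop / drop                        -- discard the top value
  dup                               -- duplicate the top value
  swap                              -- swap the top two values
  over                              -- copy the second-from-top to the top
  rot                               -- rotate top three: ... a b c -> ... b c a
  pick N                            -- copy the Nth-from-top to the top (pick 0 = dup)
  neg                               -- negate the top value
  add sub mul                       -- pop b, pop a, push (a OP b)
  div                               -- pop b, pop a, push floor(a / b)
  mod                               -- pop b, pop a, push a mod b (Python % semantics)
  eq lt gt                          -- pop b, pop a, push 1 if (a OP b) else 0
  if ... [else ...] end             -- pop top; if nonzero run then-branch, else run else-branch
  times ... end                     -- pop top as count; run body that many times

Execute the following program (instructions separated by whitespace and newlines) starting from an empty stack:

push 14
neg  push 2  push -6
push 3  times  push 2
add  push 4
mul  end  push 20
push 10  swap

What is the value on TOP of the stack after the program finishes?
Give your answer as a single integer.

After 'push 14': [14]
After 'neg': [-14]
After 'push 2': [-14, 2]
After 'push -6': [-14, 2, -6]
After 'push 3': [-14, 2, -6, 3]
After 'times': [-14, 2, -6]
After 'push 2': [-14, 2, -6, 2]
After 'add': [-14, 2, -4]
After 'push 4': [-14, 2, -4, 4]
After 'mul': [-14, 2, -16]
  ...
After 'add': [-14, 2, -14]
After 'push 4': [-14, 2, -14, 4]
After 'mul': [-14, 2, -56]
After 'push 2': [-14, 2, -56, 2]
After 'add': [-14, 2, -54]
After 'push 4': [-14, 2, -54, 4]
After 'mul': [-14, 2, -216]
After 'push 20': [-14, 2, -216, 20]
After 'push 10': [-14, 2, -216, 20, 10]
After 'swap': [-14, 2, -216, 10, 20]

Answer: 20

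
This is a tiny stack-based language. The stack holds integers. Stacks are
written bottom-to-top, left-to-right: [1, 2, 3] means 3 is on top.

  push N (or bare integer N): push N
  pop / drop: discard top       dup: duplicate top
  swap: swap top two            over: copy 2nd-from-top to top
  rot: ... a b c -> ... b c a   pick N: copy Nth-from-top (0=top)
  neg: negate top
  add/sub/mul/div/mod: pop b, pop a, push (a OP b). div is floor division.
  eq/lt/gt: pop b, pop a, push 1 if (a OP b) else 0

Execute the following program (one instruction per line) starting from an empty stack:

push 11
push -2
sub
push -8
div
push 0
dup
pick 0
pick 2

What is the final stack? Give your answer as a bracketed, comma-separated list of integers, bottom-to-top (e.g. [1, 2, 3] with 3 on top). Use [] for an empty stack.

After 'push 11': [11]
After 'push -2': [11, -2]
After 'sub': [13]
After 'push -8': [13, -8]
After 'div': [-2]
After 'push 0': [-2, 0]
After 'dup': [-2, 0, 0]
After 'pick 0': [-2, 0, 0, 0]
After 'pick 2': [-2, 0, 0, 0, 0]

Answer: [-2, 0, 0, 0, 0]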